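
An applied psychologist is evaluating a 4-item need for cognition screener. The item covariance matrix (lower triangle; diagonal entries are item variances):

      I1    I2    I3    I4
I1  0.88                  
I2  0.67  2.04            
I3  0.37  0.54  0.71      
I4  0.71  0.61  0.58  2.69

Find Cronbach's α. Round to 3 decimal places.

Cronbach's α = 0.699

ΣVar(i) = 0.88 + 2.04 + 0.71 + 2.69 = 6.32
Σ_{i<j} σ_ij = 3.48
total variance = 6.32 + 2 × 3.48 = 13.28
α = (k/(k−1))·(1 − ΣVar(i)/total variance) = (4/3)·(1 − 6.32/13.28) = 0.699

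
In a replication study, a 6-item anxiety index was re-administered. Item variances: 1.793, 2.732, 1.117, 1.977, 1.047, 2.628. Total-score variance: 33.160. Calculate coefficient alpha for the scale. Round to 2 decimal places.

Σσ²ᵢ = 1.793 + 2.732 + 1.117 + 1.977 + 1.047 + 2.628 = 11.294
α = (k/(k−1))·(1 − Σσ²ᵢ/total variance) = (6/5)·(1 − 11.294/33.160) = 0.79

coefficient alpha = 0.79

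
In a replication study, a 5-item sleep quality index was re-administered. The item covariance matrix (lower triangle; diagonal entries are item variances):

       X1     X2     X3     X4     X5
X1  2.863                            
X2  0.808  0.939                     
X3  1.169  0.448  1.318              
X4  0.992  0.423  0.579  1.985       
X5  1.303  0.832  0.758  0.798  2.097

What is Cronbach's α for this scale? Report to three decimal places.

Cronbach's α = 0.798

Σσ²ᵢ = 2.863 + 0.939 + 1.318 + 1.985 + 2.097 = 9.202
Σ_{i<j} σ_ij = 8.110
total variance = 9.202 + 2 × 8.110 = 25.422
α = (k/(k−1))·(1 − Σσ²ᵢ/total variance) = (5/4)·(1 − 9.202/25.422) = 0.798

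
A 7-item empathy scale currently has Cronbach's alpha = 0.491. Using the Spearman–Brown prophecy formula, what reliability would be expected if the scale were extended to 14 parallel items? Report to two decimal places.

predicted reliability = 0.66

Length factor m = 14/7 = 2.0000
α' = m·α / (1 + (m−1)·α)
   = 14/7 × 0.491 / (1 + (14/7 − 1) × 0.491)
   = 0.9820 / 1.4910 = 0.66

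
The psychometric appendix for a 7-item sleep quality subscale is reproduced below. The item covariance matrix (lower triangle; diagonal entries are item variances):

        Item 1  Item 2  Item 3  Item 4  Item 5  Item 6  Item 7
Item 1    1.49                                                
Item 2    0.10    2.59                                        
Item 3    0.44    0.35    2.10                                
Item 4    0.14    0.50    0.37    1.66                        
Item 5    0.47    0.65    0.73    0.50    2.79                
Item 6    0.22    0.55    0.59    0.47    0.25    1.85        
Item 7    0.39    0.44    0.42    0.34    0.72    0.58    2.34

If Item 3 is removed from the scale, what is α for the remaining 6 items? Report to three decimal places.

Remaining items: Item 1, Item 2, Item 4, Item 5, Item 6, Item 7 (k = 6).
Σσᵢ² = 1.49 + 2.59 + 1.66 + 2.79 + 1.85 + 2.34 = 12.72
σ²_T = 12.72 + 2 × 6.32 = 25.36
α (item deleted) = (6/5)·(1 − 12.72/25.36) = 0.598

α = 0.598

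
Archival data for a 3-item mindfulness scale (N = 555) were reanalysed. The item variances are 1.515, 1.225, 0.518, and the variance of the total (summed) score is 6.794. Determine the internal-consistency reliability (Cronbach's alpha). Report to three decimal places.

α = 0.781

Σσ²ᵢ = 1.515 + 1.225 + 0.518 = 3.258
α = (k/(k−1))·(1 − Σσ²ᵢ/Var(T)) = (3/2)·(1 − 3.258/6.794) = 0.781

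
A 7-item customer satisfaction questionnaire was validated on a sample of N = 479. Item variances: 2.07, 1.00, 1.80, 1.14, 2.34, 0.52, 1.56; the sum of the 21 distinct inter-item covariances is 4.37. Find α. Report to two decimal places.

Σσ²ᵢ = 2.07 + 1.00 + 1.80 + 1.14 + 2.34 + 0.52 + 1.56 = 10.43
Sum of distinct covariances = 4.37
Var(T) = Σσ²ᵢ + 2·Σcov = 10.43 + 2 × 4.37 = 19.17
α = (7/6)·(1 − 10.43/19.17) = 0.53

α = 0.53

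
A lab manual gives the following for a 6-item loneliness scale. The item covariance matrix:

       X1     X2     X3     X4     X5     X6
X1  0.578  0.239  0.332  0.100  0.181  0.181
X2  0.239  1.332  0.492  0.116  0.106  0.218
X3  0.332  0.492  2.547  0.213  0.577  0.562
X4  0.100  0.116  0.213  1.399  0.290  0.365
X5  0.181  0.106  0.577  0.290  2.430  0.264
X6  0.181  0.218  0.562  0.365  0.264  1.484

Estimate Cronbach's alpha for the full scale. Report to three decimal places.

Σσᵢ² = 0.578 + 1.332 + 2.547 + 1.399 + 2.430 + 1.484 = 9.770
Sum of the distinct covariances = 4.236
σ²_T = 9.770 + 2 × 4.236 = 18.242
α = (k/(k−1))·(1 − Σσᵢ²/σ²_T) = (6/5)·(1 − 9.770/18.242) = 0.557

Cronbach's alpha = 0.557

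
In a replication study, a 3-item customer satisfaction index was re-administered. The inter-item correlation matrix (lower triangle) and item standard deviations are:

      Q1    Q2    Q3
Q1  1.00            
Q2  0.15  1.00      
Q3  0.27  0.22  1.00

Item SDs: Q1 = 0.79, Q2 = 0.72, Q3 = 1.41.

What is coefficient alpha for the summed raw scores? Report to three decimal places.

α = 0.420

Σσ²ᵢ = 0.79² + 0.72² + 1.41² = 3.1306
Covariances σ_ij = r_ij · s_i · s_j:
  σ(Q1,Q2) = 0.15 × 0.79 × 0.72 = 0.0853
  σ(Q1,Q3) = 0.27 × 0.79 × 1.41 = 0.3008
  σ(Q2,Q3) = 0.22 × 0.72 × 1.41 = 0.2233
σ²_T = Σσ²ᵢ + 2·Σσ_ij = 3.1306 + 2 × 0.6094 = 4.3494
α = (3/2)·(1 − 3.1306/4.3494) = 0.420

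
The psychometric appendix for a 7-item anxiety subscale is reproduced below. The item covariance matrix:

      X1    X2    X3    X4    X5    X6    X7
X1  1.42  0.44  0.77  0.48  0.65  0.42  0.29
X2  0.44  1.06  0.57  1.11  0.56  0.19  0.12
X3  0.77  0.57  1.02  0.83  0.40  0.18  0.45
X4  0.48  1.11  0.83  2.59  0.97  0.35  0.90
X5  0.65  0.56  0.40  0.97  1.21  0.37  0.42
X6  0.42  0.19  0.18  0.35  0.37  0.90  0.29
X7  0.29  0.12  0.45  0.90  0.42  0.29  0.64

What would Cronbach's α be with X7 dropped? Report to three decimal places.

Remaining items: X1, X2, X3, X4, X5, X6 (k = 6).
ΣVar(i) = 1.42 + 1.06 + 1.02 + 2.59 + 1.21 + 0.90 = 8.20
total variance = 8.20 + 2 × 8.29 = 24.78
α (item deleted) = (6/5)·(1 − 8.20/24.78) = 0.803

Cronbach's α = 0.803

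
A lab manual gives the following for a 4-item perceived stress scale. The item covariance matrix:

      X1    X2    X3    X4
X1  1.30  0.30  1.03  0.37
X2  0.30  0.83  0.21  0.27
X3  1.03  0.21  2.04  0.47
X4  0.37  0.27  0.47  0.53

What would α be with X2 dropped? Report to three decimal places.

Remaining items: X1, X3, X4 (k = 3).
Σσᵢ² = 1.30 + 2.04 + 0.53 = 3.87
Var(T) = 3.87 + 2 × 1.87 = 7.61
α (item deleted) = (3/2)·(1 − 3.87/7.61) = 0.737

α = 0.737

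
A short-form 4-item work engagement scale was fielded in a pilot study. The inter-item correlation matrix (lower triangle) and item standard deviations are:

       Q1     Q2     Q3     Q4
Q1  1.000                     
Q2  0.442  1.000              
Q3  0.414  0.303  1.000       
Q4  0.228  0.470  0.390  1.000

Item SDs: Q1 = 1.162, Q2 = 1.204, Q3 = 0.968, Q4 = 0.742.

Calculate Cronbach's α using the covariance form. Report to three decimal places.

Σσ²ᵢ = 1.162² + 1.204² + 0.968² + 0.742² = 4.2874
Covariances σ_ij = r_ij · s_i · s_j:
  σ(Q1,Q2) = 0.442 × 1.162 × 1.204 = 0.6184
  σ(Q1,Q3) = 0.414 × 1.162 × 0.968 = 0.4657
  σ(Q1,Q4) = 0.228 × 1.162 × 0.742 = 0.1966
  σ(Q2,Q3) = 0.303 × 1.204 × 0.968 = 0.3531
  σ(Q2,Q4) = 0.470 × 1.204 × 0.742 = 0.4199
  σ(Q3,Q4) = 0.390 × 0.968 × 0.742 = 0.2801
σ²_T = Σσ²ᵢ + 2·Σσ_ij = 4.2874 + 2 × 2.3338 = 8.9550
α = (4/3)·(1 − 4.2874/8.9550) = 0.695

α = 0.695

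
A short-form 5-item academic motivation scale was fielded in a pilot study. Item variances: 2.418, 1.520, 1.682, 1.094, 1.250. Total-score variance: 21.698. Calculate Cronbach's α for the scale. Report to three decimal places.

sum of item variances = 2.418 + 1.520 + 1.682 + 1.094 + 1.250 = 7.964
α = (k/(k−1))·(1 − sum of item variances/total variance) = (5/4)·(1 − 7.964/21.698) = 0.791

Cronbach's α = 0.791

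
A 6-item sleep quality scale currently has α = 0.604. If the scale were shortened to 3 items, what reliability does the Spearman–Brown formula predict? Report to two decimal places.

Length factor m = 3/6 = 0.5000
α' = m·α / (1 − (1−m)·α)
   = 3/6 × 0.604 / (1 − (1 − 3/6) × 0.604)
   = 0.3020 / 0.6980 = 0.43

predicted reliability = 0.43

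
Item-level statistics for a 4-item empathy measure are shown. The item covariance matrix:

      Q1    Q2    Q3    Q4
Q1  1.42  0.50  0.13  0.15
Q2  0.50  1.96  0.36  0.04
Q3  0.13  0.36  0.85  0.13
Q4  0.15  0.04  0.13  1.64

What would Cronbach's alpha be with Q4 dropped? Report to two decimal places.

Remaining items: Q1, Q2, Q3 (k = 3).
ΣVar(i) = 1.42 + 1.96 + 0.85 = 4.23
Var(T) = 4.23 + 2 × 0.99 = 6.21
α (item deleted) = (3/2)·(1 − 4.23/6.21) = 0.48

α = 0.48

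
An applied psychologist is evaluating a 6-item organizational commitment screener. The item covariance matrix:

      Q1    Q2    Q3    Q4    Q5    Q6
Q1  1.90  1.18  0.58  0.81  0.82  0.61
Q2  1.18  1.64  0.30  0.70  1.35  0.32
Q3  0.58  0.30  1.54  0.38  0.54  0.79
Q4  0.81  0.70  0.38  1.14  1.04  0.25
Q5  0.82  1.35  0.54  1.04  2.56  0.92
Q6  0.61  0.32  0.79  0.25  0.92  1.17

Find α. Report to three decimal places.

sum of item variances = 1.90 + 1.64 + 1.54 + 1.14 + 2.56 + 1.17 = 9.95
Σ_{i<j} σ_ij = 10.59
Var(T) = 9.95 + 2 × 10.59 = 31.13
α = (k/(k−1))·(1 − sum of item variances/Var(T)) = (6/5)·(1 − 9.95/31.13) = 0.816

α = 0.816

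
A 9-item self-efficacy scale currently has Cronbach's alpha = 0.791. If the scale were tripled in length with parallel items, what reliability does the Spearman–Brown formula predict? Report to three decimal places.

Length factor m = 3
α' = m·α / (1 + (m−1)·α)
   = 3 × 0.791 / (1 + (3 − 1) × 0.791)
   = 2.3730 / 2.5820 = 0.919

predicted reliability = 0.919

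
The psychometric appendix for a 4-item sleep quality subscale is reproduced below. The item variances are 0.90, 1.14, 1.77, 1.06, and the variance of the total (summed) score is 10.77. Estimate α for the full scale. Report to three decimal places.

α = 0.730

Σσᵢ² = 0.90 + 1.14 + 1.77 + 1.06 = 4.87
α = (k/(k−1))·(1 − Σσᵢ²/σ²_total) = (4/3)·(1 − 4.87/10.77) = 0.730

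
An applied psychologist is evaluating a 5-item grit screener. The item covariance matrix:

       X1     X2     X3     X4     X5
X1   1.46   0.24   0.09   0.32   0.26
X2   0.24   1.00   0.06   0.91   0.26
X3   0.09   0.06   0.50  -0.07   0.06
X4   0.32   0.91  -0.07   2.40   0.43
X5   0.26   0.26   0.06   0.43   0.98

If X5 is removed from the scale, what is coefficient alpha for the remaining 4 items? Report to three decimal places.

α = 0.489

Remaining items: X1, X2, X3, X4 (k = 4).
sum of item variances = 1.46 + 1.00 + 0.50 + 2.40 = 5.36
σ²_total = 5.36 + 2 × 1.55 = 8.46
α (item deleted) = (4/3)·(1 − 5.36/8.46) = 0.489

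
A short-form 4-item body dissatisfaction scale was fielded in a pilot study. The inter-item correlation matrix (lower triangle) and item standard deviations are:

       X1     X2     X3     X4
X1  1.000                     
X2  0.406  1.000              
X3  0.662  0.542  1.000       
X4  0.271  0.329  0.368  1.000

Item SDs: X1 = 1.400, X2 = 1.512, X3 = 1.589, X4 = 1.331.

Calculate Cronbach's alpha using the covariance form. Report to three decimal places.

α = 0.755

Σσ²ᵢ = 1.400² + 1.512² + 1.589² + 1.331² = 8.5426
Covariances σ_ij = r_ij · s_i · s_j:
  σ(X1,X2) = 0.406 × 1.400 × 1.512 = 0.8594
  σ(X1,X3) = 0.662 × 1.400 × 1.589 = 1.4727
  σ(X1,X4) = 0.271 × 1.400 × 1.331 = 0.5050
  σ(X2,X3) = 0.542 × 1.512 × 1.589 = 1.3022
  σ(X2,X4) = 0.329 × 1.512 × 1.331 = 0.6621
  σ(X3,X4) = 0.368 × 1.589 × 1.331 = 0.7783
σ²_T = Σσ²ᵢ + 2·Σσ_ij = 8.5426 + 2 × 5.5797 = 19.7020
α = (4/3)·(1 − 8.5426/19.7020) = 0.755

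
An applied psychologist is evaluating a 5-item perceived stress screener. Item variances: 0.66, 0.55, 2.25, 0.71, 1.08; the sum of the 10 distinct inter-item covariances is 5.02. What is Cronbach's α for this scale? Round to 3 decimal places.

Σσ²ᵢ = 0.66 + 0.55 + 2.25 + 0.71 + 1.08 = 5.25
Sum of distinct covariances = 5.02
σ²_T = Σσ²ᵢ + 2·Σcov = 5.25 + 2 × 5.02 = 15.29
α = (5/4)·(1 − 5.25/15.29) = 0.821

Cronbach's α = 0.821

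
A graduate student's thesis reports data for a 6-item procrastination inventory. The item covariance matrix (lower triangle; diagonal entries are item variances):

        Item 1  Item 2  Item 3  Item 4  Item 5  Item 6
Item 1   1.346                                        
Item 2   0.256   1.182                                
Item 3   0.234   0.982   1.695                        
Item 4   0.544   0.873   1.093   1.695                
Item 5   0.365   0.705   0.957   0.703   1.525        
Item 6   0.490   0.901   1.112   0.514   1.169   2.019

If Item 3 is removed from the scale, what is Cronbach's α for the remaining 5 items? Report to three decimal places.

Remaining items: Item 1, Item 2, Item 4, Item 5, Item 6 (k = 5).
sum of item variances = 1.346 + 1.182 + 1.695 + 1.525 + 2.019 = 7.767
σ²_T = 7.767 + 2 × 6.520 = 20.807
α (item deleted) = (5/4)·(1 − 7.767/20.807) = 0.783

α = 0.783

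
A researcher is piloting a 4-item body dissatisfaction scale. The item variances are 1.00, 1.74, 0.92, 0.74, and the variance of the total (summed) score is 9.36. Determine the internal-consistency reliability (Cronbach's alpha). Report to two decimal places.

Cronbach's alpha = 0.71

ΣVar(i) = 1.00 + 1.74 + 0.92 + 0.74 = 4.40
α = (k/(k−1))·(1 − ΣVar(i)/σ²_T) = (4/3)·(1 − 4.40/9.36) = 0.71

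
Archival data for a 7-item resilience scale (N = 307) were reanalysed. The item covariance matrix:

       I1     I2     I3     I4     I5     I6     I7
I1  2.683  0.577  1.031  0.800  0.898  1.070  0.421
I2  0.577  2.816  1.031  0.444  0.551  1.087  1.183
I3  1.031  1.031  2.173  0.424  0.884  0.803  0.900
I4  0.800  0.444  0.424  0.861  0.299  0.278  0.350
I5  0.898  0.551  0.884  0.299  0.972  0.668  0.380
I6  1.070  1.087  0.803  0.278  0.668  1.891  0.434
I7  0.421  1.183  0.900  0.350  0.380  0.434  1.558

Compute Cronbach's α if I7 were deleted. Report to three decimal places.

α = 0.787

Remaining items: I1, I2, I3, I4, I5, I6 (k = 6).
ΣVar(i) = 2.683 + 2.816 + 2.173 + 0.861 + 0.972 + 1.891 = 11.396
total variance = 11.396 + 2 × 10.845 = 33.086
α (item deleted) = (6/5)·(1 − 11.396/33.086) = 0.787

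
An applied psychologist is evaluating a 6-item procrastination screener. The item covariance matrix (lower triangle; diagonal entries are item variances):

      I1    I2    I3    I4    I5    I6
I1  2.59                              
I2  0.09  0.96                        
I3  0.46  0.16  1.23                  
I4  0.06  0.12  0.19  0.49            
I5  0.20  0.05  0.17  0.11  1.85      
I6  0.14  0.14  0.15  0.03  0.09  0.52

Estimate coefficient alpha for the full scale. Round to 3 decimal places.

sum of item variances = 2.59 + 0.96 + 1.23 + 0.49 + 1.85 + 0.52 = 7.64
Σ_{i<j} σ_ij = 2.16
σ²_T = 7.64 + 2 × 2.16 = 11.96
α = (k/(k−1))·(1 − sum of item variances/σ²_T) = (6/5)·(1 − 7.64/11.96) = 0.433

α = 0.433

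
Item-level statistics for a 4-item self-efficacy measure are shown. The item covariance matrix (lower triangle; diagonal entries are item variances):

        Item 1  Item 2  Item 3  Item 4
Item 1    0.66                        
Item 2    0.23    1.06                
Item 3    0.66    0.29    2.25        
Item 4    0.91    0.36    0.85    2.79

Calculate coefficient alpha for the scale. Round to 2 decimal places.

coefficient alpha = 0.66

sum of item variances = 0.66 + 1.06 + 2.25 + 2.79 = 6.76
Σ_{i<j} σ_ij = 3.30
total variance = 6.76 + 2 × 3.30 = 13.36
α = (k/(k−1))·(1 − sum of item variances/total variance) = (4/3)·(1 − 6.76/13.36) = 0.66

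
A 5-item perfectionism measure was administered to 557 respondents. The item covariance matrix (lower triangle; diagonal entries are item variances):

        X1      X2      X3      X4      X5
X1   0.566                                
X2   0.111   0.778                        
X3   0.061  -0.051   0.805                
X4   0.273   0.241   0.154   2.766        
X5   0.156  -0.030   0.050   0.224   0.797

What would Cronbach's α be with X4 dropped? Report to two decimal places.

Cronbach's α = 0.22

Remaining items: X1, X2, X3, X5 (k = 4).
Σσ²ᵢ = 0.566 + 0.778 + 0.805 + 0.797 = 2.946
σ²_total = 2.946 + 2 × 0.297 = 3.540
α (item deleted) = (4/3)·(1 − 2.946/3.540) = 0.22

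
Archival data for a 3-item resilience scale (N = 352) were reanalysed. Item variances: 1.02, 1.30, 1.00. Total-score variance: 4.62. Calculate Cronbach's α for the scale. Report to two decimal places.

Σσ²ᵢ = 1.02 + 1.30 + 1.00 = 3.32
α = (k/(k−1))·(1 − Σσ²ᵢ/total variance) = (3/2)·(1 − 3.32/4.62) = 0.42

Cronbach's α = 0.42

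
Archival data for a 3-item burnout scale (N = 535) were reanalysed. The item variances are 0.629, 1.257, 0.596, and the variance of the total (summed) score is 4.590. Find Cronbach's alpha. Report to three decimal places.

α = 0.689

sum of item variances = 0.629 + 1.257 + 0.596 = 2.482
α = (k/(k−1))·(1 − sum of item variances/σ²_T) = (3/2)·(1 − 2.482/4.590) = 0.689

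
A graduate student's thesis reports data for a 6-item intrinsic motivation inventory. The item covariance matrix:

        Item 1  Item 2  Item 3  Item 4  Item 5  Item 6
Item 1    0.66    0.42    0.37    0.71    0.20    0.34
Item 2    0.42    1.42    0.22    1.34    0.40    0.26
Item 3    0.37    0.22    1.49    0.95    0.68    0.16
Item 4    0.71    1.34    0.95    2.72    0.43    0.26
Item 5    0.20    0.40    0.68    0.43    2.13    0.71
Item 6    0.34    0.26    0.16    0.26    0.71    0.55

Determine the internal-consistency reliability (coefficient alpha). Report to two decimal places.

sum of item variances = 0.66 + 1.42 + 1.49 + 2.72 + 2.13 + 0.55 = 8.97
Σ_{i<j} σ_ij = 7.45
σ²_T = 8.97 + 2 × 7.45 = 23.87
α = (k/(k−1))·(1 − sum of item variances/σ²_T) = (6/5)·(1 − 8.97/23.87) = 0.75

α = 0.75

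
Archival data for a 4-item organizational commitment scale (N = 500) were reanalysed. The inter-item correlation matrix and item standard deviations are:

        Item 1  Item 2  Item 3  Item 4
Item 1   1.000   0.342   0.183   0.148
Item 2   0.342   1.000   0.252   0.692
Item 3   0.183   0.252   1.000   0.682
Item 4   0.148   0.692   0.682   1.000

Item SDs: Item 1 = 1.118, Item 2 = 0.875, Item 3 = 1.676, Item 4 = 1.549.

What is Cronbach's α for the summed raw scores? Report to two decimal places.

α = 0.70

Σσ²ᵢ = 1.118² + 0.875² + 1.676² + 1.549² = 7.2239
Covariances σ_ij = r_ij · s_i · s_j:
  σ(Item 1,Item 2) = 0.342 × 1.118 × 0.875 = 0.3346
  σ(Item 1,Item 3) = 0.183 × 1.118 × 1.676 = 0.3429
  σ(Item 1,Item 4) = 0.148 × 1.118 × 1.549 = 0.2563
  σ(Item 2,Item 3) = 0.252 × 0.875 × 1.676 = 0.3696
  σ(Item 2,Item 4) = 0.692 × 0.875 × 1.549 = 0.9379
  σ(Item 3,Item 4) = 0.682 × 1.676 × 1.549 = 1.7706
σ²_T = Σσ²ᵢ + 2·Σσ_ij = 7.2239 + 2 × 4.0119 = 15.2477
α = (4/3)·(1 − 7.2239/15.2477) = 0.70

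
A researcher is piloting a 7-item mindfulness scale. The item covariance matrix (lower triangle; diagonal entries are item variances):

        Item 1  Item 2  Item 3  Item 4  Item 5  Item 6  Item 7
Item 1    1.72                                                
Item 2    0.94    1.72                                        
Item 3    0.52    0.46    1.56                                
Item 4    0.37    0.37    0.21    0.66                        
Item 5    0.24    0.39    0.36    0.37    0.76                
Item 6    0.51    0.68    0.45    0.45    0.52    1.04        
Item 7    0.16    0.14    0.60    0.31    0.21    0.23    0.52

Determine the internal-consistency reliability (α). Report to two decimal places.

sum of item variances = 1.72 + 1.72 + 1.56 + 0.66 + 0.76 + 1.04 + 0.52 = 7.98
Σ_{i<j} σ_ij = 8.49
total variance = 7.98 + 2 × 8.49 = 24.96
α = (k/(k−1))·(1 − sum of item variances/total variance) = (7/6)·(1 − 7.98/24.96) = 0.79

α = 0.79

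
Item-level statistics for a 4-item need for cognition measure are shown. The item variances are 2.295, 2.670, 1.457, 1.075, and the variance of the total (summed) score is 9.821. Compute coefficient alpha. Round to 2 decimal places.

α = 0.32

ΣVar(i) = 2.295 + 2.670 + 1.457 + 1.075 = 7.497
α = (k/(k−1))·(1 − ΣVar(i)/σ²_T) = (4/3)·(1 − 7.497/9.821) = 0.32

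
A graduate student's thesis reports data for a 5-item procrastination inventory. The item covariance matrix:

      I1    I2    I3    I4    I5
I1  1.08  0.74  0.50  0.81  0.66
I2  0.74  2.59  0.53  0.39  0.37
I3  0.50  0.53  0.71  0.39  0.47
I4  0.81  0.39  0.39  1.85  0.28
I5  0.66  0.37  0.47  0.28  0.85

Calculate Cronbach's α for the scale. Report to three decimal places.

Σσᵢ² = 1.08 + 2.59 + 0.71 + 1.85 + 0.85 = 7.08
Sum of off-diagonal covariances = 5.14
σ²_T = 7.08 + 2 × 5.14 = 17.36
α = (k/(k−1))·(1 − Σσᵢ²/σ²_T) = (5/4)·(1 − 7.08/17.36) = 0.740

α = 0.740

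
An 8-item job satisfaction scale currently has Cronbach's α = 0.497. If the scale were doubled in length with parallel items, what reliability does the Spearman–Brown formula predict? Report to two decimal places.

predicted reliability = 0.66

Length factor m = 2
α' = m·α / (1 + (m−1)·α)
   = 2 × 0.497 / (1 + (2 − 1) × 0.497)
   = 0.9940 / 1.4970 = 0.66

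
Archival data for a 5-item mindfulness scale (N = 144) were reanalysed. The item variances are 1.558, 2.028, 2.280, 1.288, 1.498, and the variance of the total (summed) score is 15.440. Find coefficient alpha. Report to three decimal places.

coefficient alpha = 0.550

Σσ²ᵢ = 1.558 + 2.028 + 2.280 + 1.288 + 1.498 = 8.652
α = (k/(k−1))·(1 − Σσ²ᵢ/Var(T)) = (5/4)·(1 − 8.652/15.440) = 0.550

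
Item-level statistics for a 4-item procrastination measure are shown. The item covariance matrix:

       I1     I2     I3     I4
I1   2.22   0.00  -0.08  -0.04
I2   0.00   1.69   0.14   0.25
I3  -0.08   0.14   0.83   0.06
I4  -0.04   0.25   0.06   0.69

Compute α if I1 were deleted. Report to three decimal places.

α = 0.328

Remaining items: I2, I3, I4 (k = 3).
sum of item variances = 1.69 + 0.83 + 0.69 = 3.21
total variance = 3.21 + 2 × 0.45 = 4.11
α (item deleted) = (3/2)·(1 − 3.21/4.11) = 0.328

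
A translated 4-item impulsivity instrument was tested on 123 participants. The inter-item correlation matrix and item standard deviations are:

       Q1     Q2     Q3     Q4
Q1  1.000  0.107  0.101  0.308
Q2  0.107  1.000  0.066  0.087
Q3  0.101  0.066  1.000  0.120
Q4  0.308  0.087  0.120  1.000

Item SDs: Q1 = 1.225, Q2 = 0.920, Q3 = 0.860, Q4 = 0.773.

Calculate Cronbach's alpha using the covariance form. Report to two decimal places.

Σσ²ᵢ = 1.225² + 0.920² + 0.860² + 0.773² = 3.6842
Covariances σ_ij = r_ij · s_i · s_j:
  σ(Q1,Q2) = 0.107 × 1.225 × 0.920 = 0.1206
  σ(Q1,Q3) = 0.101 × 1.225 × 0.860 = 0.1064
  σ(Q1,Q4) = 0.308 × 1.225 × 0.773 = 0.2917
  σ(Q2,Q3) = 0.066 × 0.920 × 0.860 = 0.0522
  σ(Q2,Q4) = 0.087 × 0.920 × 0.773 = 0.0619
  σ(Q3,Q4) = 0.120 × 0.860 × 0.773 = 0.0798
σ²_T = Σσ²ᵢ + 2·Σσ_ij = 3.6842 + 2 × 0.7126 = 5.1094
α = (4/3)·(1 − 3.6842/5.1094) = 0.37

α = 0.37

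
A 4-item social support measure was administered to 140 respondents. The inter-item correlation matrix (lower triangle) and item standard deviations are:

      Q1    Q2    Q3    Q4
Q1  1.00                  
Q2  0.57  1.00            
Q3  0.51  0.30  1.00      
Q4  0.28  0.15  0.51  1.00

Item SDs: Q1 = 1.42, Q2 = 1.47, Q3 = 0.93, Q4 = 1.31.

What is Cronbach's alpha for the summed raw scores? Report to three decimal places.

Σσ²ᵢ = 1.42² + 1.47² + 0.93² + 1.31² = 6.7583
Covariances σ_ij = r_ij · s_i · s_j:
  σ(Q1,Q2) = 0.57 × 1.42 × 1.47 = 1.1898
  σ(Q1,Q3) = 0.51 × 1.42 × 0.93 = 0.6735
  σ(Q1,Q4) = 0.28 × 1.42 × 1.31 = 0.5209
  σ(Q2,Q3) = 0.30 × 1.47 × 0.93 = 0.4101
  σ(Q2,Q4) = 0.15 × 1.47 × 1.31 = 0.2889
  σ(Q3,Q4) = 0.51 × 0.93 × 1.31 = 0.6213
σ²_T = Σσ²ᵢ + 2·Σσ_ij = 6.7583 + 2 × 3.7045 = 14.1673
α = (4/3)·(1 − 6.7583/14.1673) = 0.697

α = 0.697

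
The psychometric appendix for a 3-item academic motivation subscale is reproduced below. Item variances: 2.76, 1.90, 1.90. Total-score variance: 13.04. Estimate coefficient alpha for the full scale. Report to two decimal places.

sum of item variances = 2.76 + 1.90 + 1.90 = 6.56
α = (k/(k−1))·(1 − sum of item variances/σ²_T) = (3/2)·(1 − 6.56/13.04) = 0.75

α = 0.75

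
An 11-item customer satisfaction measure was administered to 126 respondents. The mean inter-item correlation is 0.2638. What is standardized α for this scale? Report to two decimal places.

α = 0.80

Standardized α = k·r̄ / (1 + (k−1)·r̄) = 11 × 0.2638 / (1 + 10 × 0.2638)
  = 2.9018 / 3.6380 = 0.80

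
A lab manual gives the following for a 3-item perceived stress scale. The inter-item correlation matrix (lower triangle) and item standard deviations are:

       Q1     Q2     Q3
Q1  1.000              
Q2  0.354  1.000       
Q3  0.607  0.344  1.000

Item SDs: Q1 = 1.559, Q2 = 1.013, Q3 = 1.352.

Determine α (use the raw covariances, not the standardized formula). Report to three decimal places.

α = 0.700

Σσ²ᵢ = 1.559² + 1.013² + 1.352² = 5.2846
Covariances σ_ij = r_ij · s_i · s_j:
  σ(Q1,Q2) = 0.354 × 1.559 × 1.013 = 0.5591
  σ(Q1,Q3) = 0.607 × 1.559 × 1.352 = 1.2794
  σ(Q2,Q3) = 0.344 × 1.013 × 1.352 = 0.4711
σ²_T = Σσ²ᵢ + 2·Σσ_ij = 5.2846 + 2 × 2.3096 = 9.9038
α = (3/2)·(1 − 5.2846/9.9038) = 0.700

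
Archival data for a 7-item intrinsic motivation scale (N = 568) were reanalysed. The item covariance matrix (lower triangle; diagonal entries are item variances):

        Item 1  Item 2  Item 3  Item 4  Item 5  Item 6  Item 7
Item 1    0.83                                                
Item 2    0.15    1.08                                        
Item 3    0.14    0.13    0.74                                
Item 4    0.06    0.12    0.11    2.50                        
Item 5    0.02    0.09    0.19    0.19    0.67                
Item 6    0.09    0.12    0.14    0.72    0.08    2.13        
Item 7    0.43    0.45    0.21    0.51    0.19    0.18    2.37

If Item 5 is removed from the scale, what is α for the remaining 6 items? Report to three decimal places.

α = 0.509

Remaining items: Item 1, Item 2, Item 3, Item 4, Item 6, Item 7 (k = 6).
Σσᵢ² = 0.83 + 1.08 + 0.74 + 2.50 + 2.13 + 2.37 = 9.65
total variance = 9.65 + 2 × 3.56 = 16.77
α (item deleted) = (6/5)·(1 − 9.65/16.77) = 0.509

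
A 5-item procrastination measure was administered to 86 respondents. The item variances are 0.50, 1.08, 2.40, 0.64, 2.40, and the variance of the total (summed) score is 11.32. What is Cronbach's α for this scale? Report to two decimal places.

ΣVar(i) = 0.50 + 1.08 + 2.40 + 0.64 + 2.40 = 7.02
α = (k/(k−1))·(1 − ΣVar(i)/Var(T)) = (5/4)·(1 − 7.02/11.32) = 0.47

α = 0.47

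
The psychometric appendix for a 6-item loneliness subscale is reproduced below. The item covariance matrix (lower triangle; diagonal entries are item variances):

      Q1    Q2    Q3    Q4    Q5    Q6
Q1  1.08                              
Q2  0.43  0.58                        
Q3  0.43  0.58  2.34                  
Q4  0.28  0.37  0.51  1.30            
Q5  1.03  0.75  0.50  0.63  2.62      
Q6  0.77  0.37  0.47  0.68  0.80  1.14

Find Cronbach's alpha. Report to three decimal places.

α = 0.786

ΣVar(i) = 1.08 + 0.58 + 2.34 + 1.30 + 2.62 + 1.14 = 9.06
Sum of the distinct covariances = 8.60
σ²_T = 9.06 + 2 × 8.60 = 26.26
α = (k/(k−1))·(1 − ΣVar(i)/σ²_T) = (6/5)·(1 − 9.06/26.26) = 0.786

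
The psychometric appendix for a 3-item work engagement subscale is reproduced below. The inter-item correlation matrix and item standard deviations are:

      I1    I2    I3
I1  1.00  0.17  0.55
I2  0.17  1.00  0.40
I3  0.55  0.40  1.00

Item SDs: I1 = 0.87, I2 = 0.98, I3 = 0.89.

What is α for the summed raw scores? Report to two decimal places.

Σσ²ᵢ = 0.87² + 0.98² + 0.89² = 2.5094
Covariances σ_ij = r_ij · s_i · s_j:
  σ(I1,I2) = 0.17 × 0.87 × 0.98 = 0.1449
  σ(I1,I3) = 0.55 × 0.87 × 0.89 = 0.4259
  σ(I2,I3) = 0.40 × 0.98 × 0.89 = 0.3489
σ²_T = Σσ²ᵢ + 2·Σσ_ij = 2.5094 + 2 × 0.9197 = 4.3488
α = (3/2)·(1 − 2.5094/4.3488) = 0.63

α = 0.63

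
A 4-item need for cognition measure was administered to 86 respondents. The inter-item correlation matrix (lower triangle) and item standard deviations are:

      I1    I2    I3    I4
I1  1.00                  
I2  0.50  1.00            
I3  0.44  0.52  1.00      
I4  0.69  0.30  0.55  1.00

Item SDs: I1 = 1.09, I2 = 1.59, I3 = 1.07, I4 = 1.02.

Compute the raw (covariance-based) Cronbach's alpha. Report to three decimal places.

α = 0.777

Σσ²ᵢ = 1.09² + 1.59² + 1.07² + 1.02² = 5.9015
Covariances σ_ij = r_ij · s_i · s_j:
  σ(I1,I2) = 0.50 × 1.09 × 1.59 = 0.8666
  σ(I1,I3) = 0.44 × 1.09 × 1.07 = 0.5132
  σ(I1,I4) = 0.69 × 1.09 × 1.02 = 0.7671
  σ(I2,I3) = 0.52 × 1.59 × 1.07 = 0.8847
  σ(I2,I4) = 0.30 × 1.59 × 1.02 = 0.4865
  σ(I3,I4) = 0.55 × 1.07 × 1.02 = 0.6003
σ²_T = Σσ²ᵢ + 2·Σσ_ij = 5.9015 + 2 × 4.1184 = 14.1383
α = (4/3)·(1 − 5.9015/14.1383) = 0.777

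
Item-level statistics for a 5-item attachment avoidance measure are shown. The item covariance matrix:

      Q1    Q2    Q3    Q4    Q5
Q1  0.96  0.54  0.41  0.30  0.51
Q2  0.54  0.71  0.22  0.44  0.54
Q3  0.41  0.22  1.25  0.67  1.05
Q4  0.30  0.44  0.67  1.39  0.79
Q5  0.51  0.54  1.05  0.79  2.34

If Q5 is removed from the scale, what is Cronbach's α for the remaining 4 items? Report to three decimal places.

Remaining items: Q1, Q2, Q3, Q4 (k = 4).
Σσ²ᵢ = 0.96 + 0.71 + 1.25 + 1.39 = 4.31
Var(T) = 4.31 + 2 × 2.58 = 9.47
α (item deleted) = (4/3)·(1 − 4.31/9.47) = 0.727

Cronbach's α = 0.727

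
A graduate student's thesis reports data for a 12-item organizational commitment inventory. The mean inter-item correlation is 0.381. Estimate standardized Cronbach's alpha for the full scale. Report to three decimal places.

standardized Cronbach's alpha = 0.881

Standardized α = k·r̄ / (1 + (k−1)·r̄) = 12 × 0.381 / (1 + 11 × 0.381)
  = 4.5720 / 5.1910 = 0.881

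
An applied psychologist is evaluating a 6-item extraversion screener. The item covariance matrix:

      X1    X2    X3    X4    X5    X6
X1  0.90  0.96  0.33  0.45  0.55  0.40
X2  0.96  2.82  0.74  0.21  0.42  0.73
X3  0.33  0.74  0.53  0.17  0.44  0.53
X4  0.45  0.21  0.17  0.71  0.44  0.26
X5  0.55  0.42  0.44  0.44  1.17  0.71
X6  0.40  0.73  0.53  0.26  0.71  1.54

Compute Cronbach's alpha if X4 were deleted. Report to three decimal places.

α = 0.782

Remaining items: X1, X2, X3, X5, X6 (k = 5).
sum of item variances = 0.90 + 2.82 + 0.53 + 1.17 + 1.54 = 6.96
Var(T) = 6.96 + 2 × 5.81 = 18.58
α (item deleted) = (5/4)·(1 − 6.96/18.58) = 0.782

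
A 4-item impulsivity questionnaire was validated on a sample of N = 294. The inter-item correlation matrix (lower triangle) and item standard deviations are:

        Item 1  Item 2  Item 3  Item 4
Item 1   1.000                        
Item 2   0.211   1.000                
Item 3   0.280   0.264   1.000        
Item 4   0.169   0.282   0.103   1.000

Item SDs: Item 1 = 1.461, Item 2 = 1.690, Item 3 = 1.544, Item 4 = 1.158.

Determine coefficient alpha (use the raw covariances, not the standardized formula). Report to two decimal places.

Σσ²ᵢ = 1.461² + 1.690² + 1.544² + 1.158² = 8.7155
Covariances σ_ij = r_ij · s_i · s_j:
  σ(Item 1,Item 2) = 0.211 × 1.461 × 1.690 = 0.5210
  σ(Item 1,Item 3) = 0.280 × 1.461 × 1.544 = 0.6316
  σ(Item 1,Item 4) = 0.169 × 1.461 × 1.158 = 0.2859
  σ(Item 2,Item 3) = 0.264 × 1.690 × 1.544 = 0.6889
  σ(Item 2,Item 4) = 0.282 × 1.690 × 1.158 = 0.5519
  σ(Item 3,Item 4) = 0.103 × 1.544 × 1.158 = 0.1842
σ²_T = Σσ²ᵢ + 2·Σσ_ij = 8.7155 + 2 × 2.8635 = 14.4425
α = (4/3)·(1 − 8.7155/14.4425) = 0.53

α = 0.53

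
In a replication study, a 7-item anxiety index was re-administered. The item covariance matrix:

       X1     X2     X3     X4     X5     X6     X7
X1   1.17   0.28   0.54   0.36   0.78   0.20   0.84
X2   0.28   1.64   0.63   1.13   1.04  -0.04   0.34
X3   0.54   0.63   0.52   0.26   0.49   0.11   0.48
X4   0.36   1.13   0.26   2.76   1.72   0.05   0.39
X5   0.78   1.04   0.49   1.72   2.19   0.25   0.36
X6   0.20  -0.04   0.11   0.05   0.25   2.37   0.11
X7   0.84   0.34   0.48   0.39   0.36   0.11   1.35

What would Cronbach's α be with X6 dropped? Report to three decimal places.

Remaining items: X1, X2, X3, X4, X5, X7 (k = 6).
sum of item variances = 1.17 + 1.64 + 0.52 + 2.76 + 2.19 + 1.35 = 9.63
σ²_T = 9.63 + 2 × 9.64 = 28.91
α (item deleted) = (6/5)·(1 − 9.63/28.91) = 0.800

Cronbach's α = 0.800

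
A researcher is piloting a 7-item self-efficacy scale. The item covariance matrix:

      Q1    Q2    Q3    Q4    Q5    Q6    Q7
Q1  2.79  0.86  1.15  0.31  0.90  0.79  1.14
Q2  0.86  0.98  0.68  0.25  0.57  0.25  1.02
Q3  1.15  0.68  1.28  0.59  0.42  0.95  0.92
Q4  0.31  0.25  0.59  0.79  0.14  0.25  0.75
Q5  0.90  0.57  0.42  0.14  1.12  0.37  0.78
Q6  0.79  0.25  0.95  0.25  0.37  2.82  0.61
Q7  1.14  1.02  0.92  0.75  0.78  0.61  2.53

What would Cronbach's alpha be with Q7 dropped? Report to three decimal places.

α = 0.761

Remaining items: Q1, Q2, Q3, Q4, Q5, Q6 (k = 6).
Σσ²ᵢ = 2.79 + 0.98 + 1.28 + 0.79 + 1.12 + 2.82 = 9.78
σ²_total = 9.78 + 2 × 8.48 = 26.74
α (item deleted) = (6/5)·(1 − 9.78/26.74) = 0.761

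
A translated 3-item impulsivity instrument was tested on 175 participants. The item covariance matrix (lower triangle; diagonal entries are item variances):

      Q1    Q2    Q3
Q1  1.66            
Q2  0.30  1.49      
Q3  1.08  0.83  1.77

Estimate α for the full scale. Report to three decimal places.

Σσ²ᵢ = 1.66 + 1.49 + 1.77 = 4.92
Sum of off-diagonal covariances = 2.21
total variance = 4.92 + 2 × 2.21 = 9.34
α = (k/(k−1))·(1 − Σσ²ᵢ/total variance) = (3/2)·(1 − 4.92/9.34) = 0.710

α = 0.710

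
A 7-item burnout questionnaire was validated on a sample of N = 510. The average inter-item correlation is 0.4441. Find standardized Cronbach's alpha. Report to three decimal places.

Standardized α = k·r̄ / (1 + (k−1)·r̄) = 7 × 0.4441 / (1 + 6 × 0.4441)
  = 3.1087 / 3.6646 = 0.848

standardized Cronbach's alpha = 0.848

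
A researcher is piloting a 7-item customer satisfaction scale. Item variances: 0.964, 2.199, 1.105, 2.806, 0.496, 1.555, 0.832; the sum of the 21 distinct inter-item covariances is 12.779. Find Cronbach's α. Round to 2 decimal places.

Cronbach's α = 0.84

Σσ²ᵢ = 0.964 + 2.199 + 1.105 + 2.806 + 0.496 + 1.555 + 0.832 = 9.957
Sum of distinct covariances = 12.779
σ²_T = Σσ²ᵢ + 2·Σcov = 9.957 + 2 × 12.779 = 35.515
α = (7/6)·(1 − 9.957/35.515) = 0.84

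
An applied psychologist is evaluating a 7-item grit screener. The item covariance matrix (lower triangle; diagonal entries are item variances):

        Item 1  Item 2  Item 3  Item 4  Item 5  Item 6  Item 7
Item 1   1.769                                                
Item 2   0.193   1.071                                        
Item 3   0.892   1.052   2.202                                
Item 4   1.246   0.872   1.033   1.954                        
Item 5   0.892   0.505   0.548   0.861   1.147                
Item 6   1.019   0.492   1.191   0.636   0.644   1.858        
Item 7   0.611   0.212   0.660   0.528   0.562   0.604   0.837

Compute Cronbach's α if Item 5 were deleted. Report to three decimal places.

α = 0.839

Remaining items: Item 1, Item 2, Item 3, Item 4, Item 6, Item 7 (k = 6).
Σσ²ᵢ = 1.769 + 1.071 + 2.202 + 1.954 + 1.858 + 0.837 = 9.691
σ²_total = 9.691 + 2 × 11.241 = 32.173
α (item deleted) = (6/5)·(1 − 9.691/32.173) = 0.839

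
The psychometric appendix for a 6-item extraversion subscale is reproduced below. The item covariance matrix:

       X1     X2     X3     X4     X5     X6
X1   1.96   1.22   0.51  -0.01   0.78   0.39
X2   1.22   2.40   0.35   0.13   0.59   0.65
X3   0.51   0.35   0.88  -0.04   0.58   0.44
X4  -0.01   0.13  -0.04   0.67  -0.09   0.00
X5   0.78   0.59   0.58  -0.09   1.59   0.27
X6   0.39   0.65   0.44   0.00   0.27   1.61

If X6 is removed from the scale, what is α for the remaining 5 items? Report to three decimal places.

α = 0.647

Remaining items: X1, X2, X3, X4, X5 (k = 5).
sum of item variances = 1.96 + 2.40 + 0.88 + 0.67 + 1.59 = 7.50
σ²_T = 7.50 + 2 × 4.02 = 15.54
α (item deleted) = (5/4)·(1 − 7.50/15.54) = 0.647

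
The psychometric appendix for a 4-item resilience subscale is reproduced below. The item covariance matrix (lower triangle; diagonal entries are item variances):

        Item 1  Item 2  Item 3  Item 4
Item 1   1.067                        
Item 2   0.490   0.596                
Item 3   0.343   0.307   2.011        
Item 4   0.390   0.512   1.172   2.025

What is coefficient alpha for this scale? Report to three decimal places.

Σσᵢ² = 1.067 + 0.596 + 2.011 + 2.025 = 5.699
Σ_{i<j} σ_ij = 3.214
total variance = 5.699 + 2 × 3.214 = 12.127
α = (k/(k−1))·(1 − Σσᵢ²/total variance) = (4/3)·(1 − 5.699/12.127) = 0.707

coefficient alpha = 0.707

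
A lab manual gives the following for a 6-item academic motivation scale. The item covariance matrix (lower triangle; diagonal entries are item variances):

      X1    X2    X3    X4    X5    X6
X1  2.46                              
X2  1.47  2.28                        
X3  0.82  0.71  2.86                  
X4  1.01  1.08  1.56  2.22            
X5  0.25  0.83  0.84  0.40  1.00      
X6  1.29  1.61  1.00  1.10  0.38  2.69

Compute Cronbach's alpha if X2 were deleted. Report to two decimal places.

Cronbach's alpha = 0.76

Remaining items: X1, X3, X4, X5, X6 (k = 5).
ΣVar(i) = 2.46 + 2.86 + 2.22 + 1.00 + 2.69 = 11.23
σ²_total = 11.23 + 2 × 8.65 = 28.53
α (item deleted) = (5/4)·(1 − 11.23/28.53) = 0.76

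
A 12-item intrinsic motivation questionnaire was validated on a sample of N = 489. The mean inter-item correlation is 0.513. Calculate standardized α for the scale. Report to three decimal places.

standardized α = 0.927

Standardized α = k·r̄ / (1 + (k−1)·r̄) = 12 × 0.513 / (1 + 11 × 0.513)
  = 6.1560 / 6.6430 = 0.927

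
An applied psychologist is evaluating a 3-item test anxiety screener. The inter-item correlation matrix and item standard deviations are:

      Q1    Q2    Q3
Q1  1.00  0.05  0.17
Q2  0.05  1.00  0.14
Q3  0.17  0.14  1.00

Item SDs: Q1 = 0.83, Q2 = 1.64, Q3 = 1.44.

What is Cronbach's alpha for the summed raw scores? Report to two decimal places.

Cronbach's alpha = 0.27

Σσ²ᵢ = 0.83² + 1.64² + 1.44² = 5.4521
Covariances σ_ij = r_ij · s_i · s_j:
  σ(Q1,Q2) = 0.05 × 0.83 × 1.64 = 0.0681
  σ(Q1,Q3) = 0.17 × 0.83 × 1.44 = 0.2032
  σ(Q2,Q3) = 0.14 × 1.64 × 1.44 = 0.3306
σ²_T = Σσ²ᵢ + 2·Σσ_ij = 5.4521 + 2 × 0.6019 = 6.6559
α = (3/2)·(1 − 5.4521/6.6559) = 0.27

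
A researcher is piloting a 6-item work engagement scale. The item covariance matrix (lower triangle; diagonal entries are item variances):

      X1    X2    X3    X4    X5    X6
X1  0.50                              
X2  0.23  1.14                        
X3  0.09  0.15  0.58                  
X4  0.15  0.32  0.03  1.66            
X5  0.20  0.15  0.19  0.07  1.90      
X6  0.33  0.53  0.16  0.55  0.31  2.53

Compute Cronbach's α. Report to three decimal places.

Cronbach's α = 0.545

Σσᵢ² = 0.50 + 1.14 + 0.58 + 1.66 + 1.90 + 2.53 = 8.31
Sum of the distinct covariances = 3.46
σ²_T = 8.31 + 2 × 3.46 = 15.23
α = (k/(k−1))·(1 − Σσᵢ²/σ²_T) = (6/5)·(1 − 8.31/15.23) = 0.545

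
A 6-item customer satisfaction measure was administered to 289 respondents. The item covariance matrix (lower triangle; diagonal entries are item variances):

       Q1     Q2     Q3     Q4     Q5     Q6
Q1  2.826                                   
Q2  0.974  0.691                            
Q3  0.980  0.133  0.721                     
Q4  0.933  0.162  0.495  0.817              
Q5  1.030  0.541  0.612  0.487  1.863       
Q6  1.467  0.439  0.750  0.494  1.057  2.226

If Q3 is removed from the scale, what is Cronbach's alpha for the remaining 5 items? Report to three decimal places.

Remaining items: Q1, Q2, Q4, Q5, Q6 (k = 5).
Σσᵢ² = 2.826 + 0.691 + 0.817 + 1.863 + 2.226 = 8.423
Var(T) = 8.423 + 2 × 7.584 = 23.591
α (item deleted) = (5/4)·(1 − 8.423/23.591) = 0.804

α = 0.804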